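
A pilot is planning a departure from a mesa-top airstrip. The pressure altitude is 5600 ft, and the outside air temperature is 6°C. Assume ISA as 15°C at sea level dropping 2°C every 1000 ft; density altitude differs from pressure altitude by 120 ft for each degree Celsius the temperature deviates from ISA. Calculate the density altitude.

5864 ft

ISA temperature at 5600 ft = 15 − 2 × (5600/1000) = 3.8°C.
ISA deviation = 6 − 3.8 = +2.2°C.
Density altitude = 5600 + 120 × (2.2) = 5600 + (+264) = 5864 ft.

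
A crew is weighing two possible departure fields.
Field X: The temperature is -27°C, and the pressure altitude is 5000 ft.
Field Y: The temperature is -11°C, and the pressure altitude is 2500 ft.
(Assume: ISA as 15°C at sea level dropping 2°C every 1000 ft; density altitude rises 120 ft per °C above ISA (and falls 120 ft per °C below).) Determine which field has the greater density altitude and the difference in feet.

Field X by 1180 ft

Field X: ISA temp = 5°C, deviation -32°C, DA = 5000 + 120 × (-32) = 1160 ft.
Field Y: ISA temp = 10°C, deviation -21°C, DA = 2500 + 120 × (-21) = -20 ft.
Field X is higher by 1160 − (-20) = 1180 ft.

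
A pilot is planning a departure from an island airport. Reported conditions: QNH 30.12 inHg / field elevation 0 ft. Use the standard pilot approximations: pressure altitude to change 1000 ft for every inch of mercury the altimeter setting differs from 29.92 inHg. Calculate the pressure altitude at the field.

-200 ft

Pressure correction = (29.92 − 30.12) × 1000 = -200 ft.
Pressure altitude = 0 + (-200) = -200 ft.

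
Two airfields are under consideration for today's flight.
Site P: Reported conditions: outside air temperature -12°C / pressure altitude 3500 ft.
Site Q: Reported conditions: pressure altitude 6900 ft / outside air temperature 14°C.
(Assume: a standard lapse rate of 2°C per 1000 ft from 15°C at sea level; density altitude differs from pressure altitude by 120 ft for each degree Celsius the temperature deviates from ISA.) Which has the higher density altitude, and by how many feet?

Site Q by 7336 ft

Site P: ISA temp = 8°C, deviation -20°C, DA = 3500 + 120 × (-20) = 1100 ft.
Site Q: ISA temp = 1.2°C, deviation +12.8°C, DA = 6900 + 120 × 12.8 = 8436 ft.
Site Q is higher by 8436 − 1100 = 7336 ft.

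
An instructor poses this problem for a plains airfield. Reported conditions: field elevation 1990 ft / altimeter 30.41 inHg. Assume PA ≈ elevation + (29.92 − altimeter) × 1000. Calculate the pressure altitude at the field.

1500 ft

Pressure correction = (29.92 − 30.41) × 1000 = -490 ft.
Pressure altitude = 1990 + (-490) = 1500 ft.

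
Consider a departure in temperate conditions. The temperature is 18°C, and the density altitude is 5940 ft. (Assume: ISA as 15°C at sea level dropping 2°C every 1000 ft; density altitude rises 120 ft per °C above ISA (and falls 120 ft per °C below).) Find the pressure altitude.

4500 ft

DA = PA + 120 × (OAT − (15 − 2·PA/1000)) = PA + 120·OAT − 1800 + 0.24·PA = 1.24·PA + 120·OAT − 1800.
So 1.24·PA = 5940 − 120 × 18 + 1800 = 5580.
PA = 5580 / 1.24 = 4500 ft.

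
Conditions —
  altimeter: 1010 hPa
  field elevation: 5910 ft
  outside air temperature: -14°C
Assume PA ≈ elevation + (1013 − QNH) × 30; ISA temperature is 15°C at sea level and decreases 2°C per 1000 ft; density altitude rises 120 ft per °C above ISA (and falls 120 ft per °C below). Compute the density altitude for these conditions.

3960 ft

Pressure altitude = 5910 + (1013 − 1010) × 30 = 5910 + (+90) = 6000 ft.
ISA temperature at 6000 ft = 15 − 2 × (6000/1000) = 3°C.
ISA deviation = -14 − 3 = -17°C.
Density altitude = 6000 + 120 × (-17) = 3960 ft.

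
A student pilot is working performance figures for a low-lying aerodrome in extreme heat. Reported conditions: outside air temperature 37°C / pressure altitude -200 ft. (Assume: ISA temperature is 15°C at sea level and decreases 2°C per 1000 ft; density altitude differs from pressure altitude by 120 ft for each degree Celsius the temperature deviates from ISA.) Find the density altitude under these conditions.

ISA temperature at -200 ft = 15 − 2 × (-200/1000) = 15.4°C.
ISA deviation = 37 − 15.4 = +21.6°C.
Density altitude = -200 + 120 × (21.6) = -200 + (+2592) = 2392 ft.

2392 ft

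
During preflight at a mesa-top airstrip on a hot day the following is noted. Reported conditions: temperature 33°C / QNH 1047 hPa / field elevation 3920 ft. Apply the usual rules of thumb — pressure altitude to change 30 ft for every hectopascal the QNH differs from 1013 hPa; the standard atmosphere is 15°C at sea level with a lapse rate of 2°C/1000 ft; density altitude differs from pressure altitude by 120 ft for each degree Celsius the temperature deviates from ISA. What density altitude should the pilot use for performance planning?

Pressure altitude = 3920 + (1013 − 1047) × 30 = 3920 + (-1020) = 2900 ft.
ISA temperature at 2900 ft = 15 − 2 × (2900/1000) = 9.2°C.
ISA deviation = 33 − 9.2 = +23.8°C.
Density altitude = 2900 + 120 × (23.8) = 5756 ft.

5756 ft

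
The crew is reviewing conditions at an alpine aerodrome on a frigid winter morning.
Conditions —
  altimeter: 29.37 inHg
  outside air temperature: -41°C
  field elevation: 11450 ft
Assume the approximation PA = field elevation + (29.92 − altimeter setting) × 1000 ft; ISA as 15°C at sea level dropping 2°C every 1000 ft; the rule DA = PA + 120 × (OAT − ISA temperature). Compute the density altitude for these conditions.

8160 ft

Pressure altitude = 11450 + (29.92 − 29.37) × 1000 = 11450 + (+550) = 12000 ft.
ISA temperature at 12000 ft = 15 − 2 × (12000/1000) = -9°C.
ISA deviation = -41 − (-9) = -32°C.
Density altitude = 12000 + 120 × (-32) = 8160 ft.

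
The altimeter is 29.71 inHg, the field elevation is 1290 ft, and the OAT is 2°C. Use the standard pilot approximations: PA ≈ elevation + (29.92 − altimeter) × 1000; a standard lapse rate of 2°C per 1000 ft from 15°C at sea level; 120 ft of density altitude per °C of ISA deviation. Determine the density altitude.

Pressure altitude = 1290 + (29.92 − 29.71) × 1000 = 1290 + (+210) = 1500 ft.
ISA temperature at 1500 ft = 15 − 2 × (1500/1000) = 12°C.
ISA deviation = 2 − 12 = -10°C.
Density altitude = 1500 + 120 × (-10) = 300 ft.

300 ft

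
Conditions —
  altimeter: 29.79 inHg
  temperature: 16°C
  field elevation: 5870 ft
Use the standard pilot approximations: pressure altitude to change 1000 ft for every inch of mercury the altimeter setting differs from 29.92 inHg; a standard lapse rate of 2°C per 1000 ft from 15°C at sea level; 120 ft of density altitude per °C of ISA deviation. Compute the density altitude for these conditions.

Pressure altitude = 5870 + (29.92 − 29.79) × 1000 = 5870 + (+130) = 6000 ft.
ISA temperature at 6000 ft = 15 − 2 × (6000/1000) = 3°C.
ISA deviation = 16 − 3 = +13°C.
Density altitude = 6000 + 120 × (13) = 7560 ft.

7560 ft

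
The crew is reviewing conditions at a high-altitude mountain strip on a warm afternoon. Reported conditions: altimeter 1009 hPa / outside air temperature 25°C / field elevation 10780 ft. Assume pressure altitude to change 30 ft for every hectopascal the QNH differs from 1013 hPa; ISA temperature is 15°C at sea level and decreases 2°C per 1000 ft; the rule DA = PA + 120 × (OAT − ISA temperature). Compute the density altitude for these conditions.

14716 ft

Pressure altitude = 10780 + (1013 − 1009) × 30 = 10780 + (+120) = 10900 ft.
ISA temperature at 10900 ft = 15 − 2 × (10900/1000) = -6.8°C.
ISA deviation = 25 − (-6.8) = +31.8°C.
Density altitude = 10900 + 120 × (31.8) = 14716 ft.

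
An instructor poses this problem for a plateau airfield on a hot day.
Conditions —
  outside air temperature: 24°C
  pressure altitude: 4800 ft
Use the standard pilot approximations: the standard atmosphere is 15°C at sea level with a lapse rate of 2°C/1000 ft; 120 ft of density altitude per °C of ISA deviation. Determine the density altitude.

ISA temperature at 4800 ft = 15 − 2 × (4800/1000) = 5.4°C.
ISA deviation = 24 − 5.4 = +18.6°C.
Density altitude = 4800 + 120 × (18.6) = 4800 + (+2232) = 7032 ft.

7032 ft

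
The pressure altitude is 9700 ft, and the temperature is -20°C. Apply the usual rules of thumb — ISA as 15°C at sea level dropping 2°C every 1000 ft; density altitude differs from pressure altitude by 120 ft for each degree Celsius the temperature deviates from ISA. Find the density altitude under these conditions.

ISA temperature at 9700 ft = 15 − 2 × (9700/1000) = -4.4°C.
ISA deviation = -20 − (-4.4) = -15.6°C.
Density altitude = 9700 + 120 × (-15.6) = 9700 + (-1872) = 7828 ft.

7828 ft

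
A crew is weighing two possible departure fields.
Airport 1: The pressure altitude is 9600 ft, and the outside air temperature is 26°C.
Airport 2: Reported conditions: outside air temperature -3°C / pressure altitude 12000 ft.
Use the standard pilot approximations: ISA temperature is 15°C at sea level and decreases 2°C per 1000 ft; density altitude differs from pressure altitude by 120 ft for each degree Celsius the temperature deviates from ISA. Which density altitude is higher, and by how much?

Airport 1 by 504 ft

Airport 1: ISA temp = -4.2°C, deviation +30.2°C, DA = 9600 + 120 × 30.2 = 13224 ft.
Airport 2: ISA temp = -9°C, deviation +6°C, DA = 12000 + 120 × 6 = 12720 ft.
Airport 1 is higher by 13224 − 12720 = 504 ft.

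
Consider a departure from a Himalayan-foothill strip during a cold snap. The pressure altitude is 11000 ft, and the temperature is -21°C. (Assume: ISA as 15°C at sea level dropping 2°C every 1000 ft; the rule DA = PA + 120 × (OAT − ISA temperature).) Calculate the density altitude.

ISA temperature at 11000 ft = 15 − 2 × (11000/1000) = -7°C.
ISA deviation = -21 − (-7) = -14°C.
Density altitude = 11000 + 120 × (-14) = 11000 + (-1680) = 9320 ft.

9320 ft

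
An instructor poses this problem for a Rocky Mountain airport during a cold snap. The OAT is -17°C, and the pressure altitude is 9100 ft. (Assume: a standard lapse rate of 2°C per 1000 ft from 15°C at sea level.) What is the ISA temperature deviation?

ISA temperature at 9100 ft = 15 − 2 × (9100/1000) = -3.2°C.
Deviation = OAT − ISA = -17 − (-3.2) = -13.8°C.

ISA-13.8°C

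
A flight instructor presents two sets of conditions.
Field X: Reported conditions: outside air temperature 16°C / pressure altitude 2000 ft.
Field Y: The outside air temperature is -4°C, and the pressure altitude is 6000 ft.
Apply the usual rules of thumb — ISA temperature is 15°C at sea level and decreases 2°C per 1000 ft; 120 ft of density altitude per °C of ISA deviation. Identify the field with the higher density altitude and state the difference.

Field Y by 2560 ft

Field X: ISA temp = 11°C, deviation +5°C, DA = 2000 + 120 × 5 = 2600 ft.
Field Y: ISA temp = 3°C, deviation -7°C, DA = 6000 + 120 × (-7) = 5160 ft.
Field Y is higher by 5160 − 2600 = 2560 ft.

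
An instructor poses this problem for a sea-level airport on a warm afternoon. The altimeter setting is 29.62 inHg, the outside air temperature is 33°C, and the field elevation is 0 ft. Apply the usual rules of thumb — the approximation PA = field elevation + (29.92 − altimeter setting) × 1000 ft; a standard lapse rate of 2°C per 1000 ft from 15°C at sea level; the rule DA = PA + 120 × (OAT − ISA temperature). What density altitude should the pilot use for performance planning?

2532 ft

Pressure altitude = 0 + (29.92 − 29.62) × 1000 = 0 + (+300) = 300 ft.
ISA temperature at 300 ft = 15 − 2 × (300/1000) = 14.4°C.
ISA deviation = 33 − 14.4 = +18.6°C.
Density altitude = 300 + 120 × (18.6) = 2532 ft.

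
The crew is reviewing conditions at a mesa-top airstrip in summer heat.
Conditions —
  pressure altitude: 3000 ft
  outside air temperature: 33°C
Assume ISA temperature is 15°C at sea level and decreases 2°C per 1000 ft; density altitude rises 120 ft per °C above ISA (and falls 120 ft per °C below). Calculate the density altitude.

5880 ft

ISA temperature at 3000 ft = 15 − 2 × (3000/1000) = 9°C.
ISA deviation = 33 − 9 = +24°C.
Density altitude = 3000 + 120 × (24) = 3000 + (+2880) = 5880 ft.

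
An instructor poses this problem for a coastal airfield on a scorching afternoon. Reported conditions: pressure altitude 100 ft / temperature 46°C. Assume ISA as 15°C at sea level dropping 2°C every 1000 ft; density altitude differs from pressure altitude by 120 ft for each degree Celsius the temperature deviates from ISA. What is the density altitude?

3844 ft

ISA temperature at 100 ft = 15 − 2 × (100/1000) = 14.8°C.
ISA deviation = 46 − 14.8 = +31.2°C.
Density altitude = 100 + 120 × (31.2) = 100 + (+3744) = 3844 ft.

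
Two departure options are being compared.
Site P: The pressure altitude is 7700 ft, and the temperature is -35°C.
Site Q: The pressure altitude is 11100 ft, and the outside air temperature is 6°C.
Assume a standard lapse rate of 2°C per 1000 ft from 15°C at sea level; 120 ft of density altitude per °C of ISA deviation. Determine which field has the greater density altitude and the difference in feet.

Site P: ISA temp = -0.4°C, deviation -34.6°C, DA = 7700 + 120 × (-34.6) = 3548 ft.
Site Q: ISA temp = -7.2°C, deviation +13.2°C, DA = 11100 + 120 × 13.2 = 12684 ft.
Site Q is higher by 12684 − 3548 = 9136 ft.

Site Q by 9136 ft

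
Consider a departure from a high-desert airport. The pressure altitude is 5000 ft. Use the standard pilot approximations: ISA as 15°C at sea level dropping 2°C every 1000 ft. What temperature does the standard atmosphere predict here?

5°C

ISA temperature = 15 − 2 × (5000/1000) = 15 − 10 = 5°C.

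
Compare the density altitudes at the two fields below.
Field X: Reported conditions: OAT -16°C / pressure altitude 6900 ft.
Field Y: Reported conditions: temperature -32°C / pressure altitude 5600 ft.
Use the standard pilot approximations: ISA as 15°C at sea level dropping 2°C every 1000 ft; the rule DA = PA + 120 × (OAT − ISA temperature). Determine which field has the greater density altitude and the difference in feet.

Field X by 3532 ft

Field X: ISA temp = 1.2°C, deviation -17.2°C, DA = 6900 + 120 × (-17.2) = 4836 ft.
Field Y: ISA temp = 3.8°C, deviation -35.8°C, DA = 5600 + 120 × (-35.8) = 1304 ft.
Field X is higher by 4836 − 1304 = 3532 ft.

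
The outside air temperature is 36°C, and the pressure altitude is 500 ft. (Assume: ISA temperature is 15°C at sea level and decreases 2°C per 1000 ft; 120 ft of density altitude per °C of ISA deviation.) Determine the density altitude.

ISA temperature at 500 ft = 15 − 2 × (500/1000) = 14°C.
ISA deviation = 36 − 14 = +22°C.
Density altitude = 500 + 120 × (22) = 500 + (+2640) = 3140 ft.

3140 ft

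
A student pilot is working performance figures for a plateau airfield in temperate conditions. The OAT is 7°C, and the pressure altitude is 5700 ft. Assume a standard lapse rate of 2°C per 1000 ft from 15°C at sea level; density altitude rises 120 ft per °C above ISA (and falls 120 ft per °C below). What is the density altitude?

6108 ft

ISA temperature at 5700 ft = 15 − 2 × (5700/1000) = 3.6°C.
ISA deviation = 7 − 3.6 = +3.4°C.
Density altitude = 5700 + 120 × (3.4) = 5700 + (+408) = 6108 ft.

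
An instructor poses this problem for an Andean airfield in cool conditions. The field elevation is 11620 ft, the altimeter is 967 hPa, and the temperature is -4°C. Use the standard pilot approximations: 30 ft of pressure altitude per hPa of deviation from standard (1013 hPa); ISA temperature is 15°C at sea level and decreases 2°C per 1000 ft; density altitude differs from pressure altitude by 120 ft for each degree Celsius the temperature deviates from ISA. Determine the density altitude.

Pressure altitude = 11620 + (1013 − 967) × 30 = 11620 + (+1380) = 13000 ft.
ISA temperature at 13000 ft = 15 − 2 × (13000/1000) = -11°C.
ISA deviation = -4 − (-11) = +7°C.
Density altitude = 13000 + 120 × (7) = 13840 ft.

13840 ft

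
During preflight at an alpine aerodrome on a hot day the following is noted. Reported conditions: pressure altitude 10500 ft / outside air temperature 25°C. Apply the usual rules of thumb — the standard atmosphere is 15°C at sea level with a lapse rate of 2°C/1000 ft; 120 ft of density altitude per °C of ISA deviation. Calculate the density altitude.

14220 ft

ISA temperature at 10500 ft = 15 − 2 × (10500/1000) = -6°C.
ISA deviation = 25 − (-6) = +31°C.
Density altitude = 10500 + 120 × (31) = 10500 + (+3720) = 14220 ft.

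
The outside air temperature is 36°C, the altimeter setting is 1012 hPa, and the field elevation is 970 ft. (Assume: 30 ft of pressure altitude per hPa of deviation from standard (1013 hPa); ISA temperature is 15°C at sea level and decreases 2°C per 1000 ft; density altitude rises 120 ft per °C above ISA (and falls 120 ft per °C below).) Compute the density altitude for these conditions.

Pressure altitude = 970 + (1013 − 1012) × 30 = 970 + (+30) = 1000 ft.
ISA temperature at 1000 ft = 15 − 2 × (1000/1000) = 13°C.
ISA deviation = 36 − 13 = +23°C.
Density altitude = 1000 + 120 × (23) = 3760 ft.

3760 ft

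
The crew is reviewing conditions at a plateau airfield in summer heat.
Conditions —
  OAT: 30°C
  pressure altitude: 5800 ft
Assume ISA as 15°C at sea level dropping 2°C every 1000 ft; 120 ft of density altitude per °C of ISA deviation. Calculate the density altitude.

ISA temperature at 5800 ft = 15 − 2 × (5800/1000) = 3.4°C.
ISA deviation = 30 − 3.4 = +26.6°C.
Density altitude = 5800 + 120 × (26.6) = 5800 + (+3192) = 8992 ft.

8992 ft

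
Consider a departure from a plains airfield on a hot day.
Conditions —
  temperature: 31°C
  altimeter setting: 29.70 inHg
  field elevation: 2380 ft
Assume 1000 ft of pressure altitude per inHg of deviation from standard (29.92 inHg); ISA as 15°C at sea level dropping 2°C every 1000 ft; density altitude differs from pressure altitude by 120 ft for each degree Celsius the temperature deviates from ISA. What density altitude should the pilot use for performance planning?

5144 ft

Pressure altitude = 2380 + (29.92 − 29.70) × 1000 = 2380 + (+220) = 2600 ft.
ISA temperature at 2600 ft = 15 − 2 × (2600/1000) = 9.8°C.
ISA deviation = 31 − 9.8 = +21.2°C.
Density altitude = 2600 + 120 × (21.2) = 5144 ft.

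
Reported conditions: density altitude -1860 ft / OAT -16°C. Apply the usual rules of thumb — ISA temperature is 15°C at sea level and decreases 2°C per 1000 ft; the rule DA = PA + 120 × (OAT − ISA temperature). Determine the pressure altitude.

DA = PA + 120 × (OAT − (15 − 2·PA/1000)) = PA + 120·OAT − 1800 + 0.24·PA = 1.24·PA + 120·OAT − 1800.
So 1.24·PA = -1860 − 120 × (-16) + 1800 = 1860.
PA = 1860 / 1.24 = 1500 ft.

1500 ft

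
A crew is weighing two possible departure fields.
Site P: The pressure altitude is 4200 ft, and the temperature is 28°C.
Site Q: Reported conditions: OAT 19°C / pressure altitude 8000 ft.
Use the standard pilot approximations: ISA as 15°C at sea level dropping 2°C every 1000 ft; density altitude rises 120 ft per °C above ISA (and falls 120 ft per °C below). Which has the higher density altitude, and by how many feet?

Site P: ISA temp = 6.6°C, deviation +21.4°C, DA = 4200 + 120 × 21.4 = 6768 ft.
Site Q: ISA temp = -1°C, deviation +20°C, DA = 8000 + 120 × 20 = 10400 ft.
Site Q is higher by 10400 − 6768 = 3632 ft.

Site Q by 3632 ft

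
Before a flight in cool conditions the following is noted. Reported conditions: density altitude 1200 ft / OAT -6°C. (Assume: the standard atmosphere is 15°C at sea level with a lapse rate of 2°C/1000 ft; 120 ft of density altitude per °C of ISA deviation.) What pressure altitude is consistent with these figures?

3000 ft

DA = PA + 120 × (OAT − (15 − 2·PA/1000)) = PA + 120·OAT − 1800 + 0.24·PA = 1.24·PA + 120·OAT − 1800.
So 1.24·PA = 1200 − 120 × (-6) + 1800 = 3720.
PA = 3720 / 1.24 = 3000 ft.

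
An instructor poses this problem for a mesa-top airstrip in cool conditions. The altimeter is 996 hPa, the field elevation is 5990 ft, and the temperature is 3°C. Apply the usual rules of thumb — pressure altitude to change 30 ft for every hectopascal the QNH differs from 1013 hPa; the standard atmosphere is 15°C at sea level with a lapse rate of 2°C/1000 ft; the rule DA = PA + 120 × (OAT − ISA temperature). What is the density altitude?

Pressure altitude = 5990 + (1013 − 996) × 30 = 5990 + (+510) = 6500 ft.
ISA temperature at 6500 ft = 15 − 2 × (6500/1000) = 2°C.
ISA deviation = 3 − 2 = +1°C.
Density altitude = 6500 + 120 × (1) = 6620 ft.

6620 ft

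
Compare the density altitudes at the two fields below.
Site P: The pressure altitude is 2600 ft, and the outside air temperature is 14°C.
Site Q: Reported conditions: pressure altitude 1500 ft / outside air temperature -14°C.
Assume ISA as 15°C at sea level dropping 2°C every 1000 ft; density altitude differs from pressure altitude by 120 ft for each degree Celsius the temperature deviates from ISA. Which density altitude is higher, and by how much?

Site P by 4724 ft

Site P: ISA temp = 9.8°C, deviation +4.2°C, DA = 2600 + 120 × 4.2 = 3104 ft.
Site Q: ISA temp = 12°C, deviation -26°C, DA = 1500 + 120 × (-26) = -1620 ft.
Site P is higher by 3104 − (-1620) = 4724 ft.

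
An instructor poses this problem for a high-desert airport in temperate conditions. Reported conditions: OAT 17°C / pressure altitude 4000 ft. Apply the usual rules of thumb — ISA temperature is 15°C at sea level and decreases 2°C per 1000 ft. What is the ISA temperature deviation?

ISA+10°C

ISA temperature at 4000 ft = 15 − 2 × (4000/1000) = 7°C.
Deviation = OAT − ISA = 17 − 7 = +10°C.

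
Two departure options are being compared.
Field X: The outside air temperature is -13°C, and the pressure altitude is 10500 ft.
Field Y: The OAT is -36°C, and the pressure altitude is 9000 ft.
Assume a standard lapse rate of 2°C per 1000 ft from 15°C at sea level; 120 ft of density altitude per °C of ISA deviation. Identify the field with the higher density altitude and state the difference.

Field X by 4620 ft

Field X: ISA temp = -6°C, deviation -7°C, DA = 10500 + 120 × (-7) = 9660 ft.
Field Y: ISA temp = -3°C, deviation -33°C, DA = 9000 + 120 × (-33) = 5040 ft.
Field X is higher by 9660 − 5040 = 4620 ft.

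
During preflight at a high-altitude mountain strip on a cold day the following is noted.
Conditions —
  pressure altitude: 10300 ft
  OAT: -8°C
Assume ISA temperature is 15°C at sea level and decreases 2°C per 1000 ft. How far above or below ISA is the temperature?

ISA-2.4°C

ISA temperature at 10300 ft = 15 − 2 × (10300/1000) = -5.6°C.
Deviation = OAT − ISA = -8 − (-5.6) = -2.4°C.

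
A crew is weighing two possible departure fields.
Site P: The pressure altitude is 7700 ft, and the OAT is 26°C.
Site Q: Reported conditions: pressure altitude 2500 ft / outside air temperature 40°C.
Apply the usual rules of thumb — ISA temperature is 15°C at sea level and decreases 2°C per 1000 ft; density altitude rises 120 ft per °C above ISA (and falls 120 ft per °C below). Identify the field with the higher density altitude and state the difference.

Site P: ISA temp = -0.4°C, deviation +26.4°C, DA = 7700 + 120 × 26.4 = 10868 ft.
Site Q: ISA temp = 10°C, deviation +30°C, DA = 2500 + 120 × 30 = 6100 ft.
Site P is higher by 10868 − 6100 = 4768 ft.

Site P by 4768 ft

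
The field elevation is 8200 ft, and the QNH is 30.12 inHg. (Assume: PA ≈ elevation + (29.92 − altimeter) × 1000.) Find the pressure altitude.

8000 ft

Pressure correction = (29.92 − 30.12) × 1000 = -200 ft.
Pressure altitude = 8200 + (-200) = 8000 ft.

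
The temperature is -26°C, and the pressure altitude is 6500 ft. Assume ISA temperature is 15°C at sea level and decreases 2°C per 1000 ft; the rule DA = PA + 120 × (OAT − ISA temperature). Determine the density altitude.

ISA temperature at 6500 ft = 15 − 2 × (6500/1000) = 2°C.
ISA deviation = -26 − 2 = -28°C.
Density altitude = 6500 + 120 × (-28) = 6500 + (-3360) = 3140 ft.

3140 ft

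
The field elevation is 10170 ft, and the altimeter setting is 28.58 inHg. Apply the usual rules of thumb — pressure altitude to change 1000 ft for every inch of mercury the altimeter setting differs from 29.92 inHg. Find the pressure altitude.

11510 ft

Pressure correction = (29.92 − 28.58) × 1000 = +1340 ft.
Pressure altitude = 10170 + (+1340) = 11510 ft.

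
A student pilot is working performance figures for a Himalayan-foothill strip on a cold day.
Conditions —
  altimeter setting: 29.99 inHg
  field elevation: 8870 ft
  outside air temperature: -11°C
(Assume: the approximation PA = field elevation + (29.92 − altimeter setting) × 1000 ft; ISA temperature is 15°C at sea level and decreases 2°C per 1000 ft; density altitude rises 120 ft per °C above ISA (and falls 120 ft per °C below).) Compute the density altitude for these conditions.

Pressure altitude = 8870 + (29.92 − 29.99) × 1000 = 8870 + (-70) = 8800 ft.
ISA temperature at 8800 ft = 15 − 2 × (8800/1000) = -2.6°C.
ISA deviation = -11 − (-2.6) = -8.4°C.
Density altitude = 8800 + 120 × (-8.4) = 7792 ft.

7792 ft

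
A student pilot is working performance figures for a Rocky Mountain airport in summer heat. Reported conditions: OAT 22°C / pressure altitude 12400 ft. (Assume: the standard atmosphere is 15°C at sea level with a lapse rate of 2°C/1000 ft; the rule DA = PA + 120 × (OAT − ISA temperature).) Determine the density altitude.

ISA temperature at 12400 ft = 15 − 2 × (12400/1000) = -9.8°C.
ISA deviation = 22 − (-9.8) = +31.8°C.
Density altitude = 12400 + 120 × (31.8) = 12400 + (+3816) = 16216 ft.

16216 ft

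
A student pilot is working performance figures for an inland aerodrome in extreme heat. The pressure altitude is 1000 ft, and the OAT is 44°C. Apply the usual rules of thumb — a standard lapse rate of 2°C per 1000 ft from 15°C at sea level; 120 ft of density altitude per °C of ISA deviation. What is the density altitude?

ISA temperature at 1000 ft = 15 − 2 × (1000/1000) = 13°C.
ISA deviation = 44 − 13 = +31°C.
Density altitude = 1000 + 120 × (31) = 1000 + (+3720) = 4720 ft.

4720 ft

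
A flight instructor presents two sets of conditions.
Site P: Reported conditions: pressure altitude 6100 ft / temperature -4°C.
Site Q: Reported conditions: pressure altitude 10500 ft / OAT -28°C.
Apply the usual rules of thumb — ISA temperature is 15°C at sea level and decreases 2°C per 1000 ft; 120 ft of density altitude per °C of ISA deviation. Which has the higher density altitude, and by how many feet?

Site P: ISA temp = 2.8°C, deviation -6.8°C, DA = 6100 + 120 × (-6.8) = 5284 ft.
Site Q: ISA temp = -6°C, deviation -22°C, DA = 10500 + 120 × (-22) = 7860 ft.
Site Q is higher by 7860 − 5284 = 2576 ft.

Site Q by 2576 ft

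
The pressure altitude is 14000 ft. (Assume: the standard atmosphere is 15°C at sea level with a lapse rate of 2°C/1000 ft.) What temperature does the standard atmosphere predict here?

-13°C

ISA temperature = 15 − 2 × (14000/1000) = 15 − 28 = -13°C.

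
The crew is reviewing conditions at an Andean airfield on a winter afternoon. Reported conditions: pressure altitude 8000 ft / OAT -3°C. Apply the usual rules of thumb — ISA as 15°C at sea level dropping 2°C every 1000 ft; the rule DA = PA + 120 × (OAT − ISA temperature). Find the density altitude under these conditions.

7760 ft

ISA temperature at 8000 ft = 15 − 2 × (8000/1000) = -1°C.
ISA deviation = -3 − (-1) = -2°C.
Density altitude = 8000 + 120 × (-2) = 8000 + (-240) = 7760 ft.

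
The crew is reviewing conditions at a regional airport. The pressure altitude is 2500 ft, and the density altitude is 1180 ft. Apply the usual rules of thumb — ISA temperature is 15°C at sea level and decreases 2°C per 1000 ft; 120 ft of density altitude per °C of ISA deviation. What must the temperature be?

Density altitude − pressure altitude = 1180 − 2500 = -1320 ft.
At 120 ft/°C that is an ISA deviation of -1320/120 = -11°C.
ISA temperature at 2500 ft = 15 − 2 × (2500/1000) = 10°C.
OAT = ISA + deviation = 10 + (-11) = -1°C.

-1°C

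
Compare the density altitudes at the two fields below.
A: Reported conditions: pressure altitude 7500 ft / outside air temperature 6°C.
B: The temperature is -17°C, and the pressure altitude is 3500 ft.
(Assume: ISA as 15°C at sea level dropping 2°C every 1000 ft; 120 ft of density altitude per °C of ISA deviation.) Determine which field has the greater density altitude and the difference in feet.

A: ISA temp = 0°C, deviation +6°C, DA = 7500 + 120 × 6 = 8220 ft.
B: ISA temp = 8°C, deviation -25°C, DA = 3500 + 120 × (-25) = 500 ft.
A is higher by 8220 − 500 = 7720 ft.

A by 7720 ft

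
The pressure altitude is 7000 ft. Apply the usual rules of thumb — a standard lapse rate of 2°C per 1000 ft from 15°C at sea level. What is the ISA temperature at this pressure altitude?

ISA temperature = 15 − 2 × (7000/1000) = 15 − 14 = 1°C.

1°C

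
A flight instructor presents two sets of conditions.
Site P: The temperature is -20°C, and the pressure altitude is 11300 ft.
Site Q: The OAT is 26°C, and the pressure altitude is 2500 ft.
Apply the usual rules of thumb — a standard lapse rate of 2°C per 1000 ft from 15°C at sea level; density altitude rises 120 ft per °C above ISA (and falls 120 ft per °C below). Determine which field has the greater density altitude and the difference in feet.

Site P by 5392 ft

Site P: ISA temp = -7.6°C, deviation -12.4°C, DA = 11300 + 120 × (-12.4) = 9812 ft.
Site Q: ISA temp = 10°C, deviation +16°C, DA = 2500 + 120 × 16 = 4420 ft.
Site P is higher by 9812 − 4420 = 5392 ft.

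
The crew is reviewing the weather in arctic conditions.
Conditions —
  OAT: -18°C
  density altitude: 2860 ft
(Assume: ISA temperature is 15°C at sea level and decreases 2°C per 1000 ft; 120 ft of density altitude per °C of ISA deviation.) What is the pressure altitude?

DA = PA + 120 × (OAT − (15 − 2·PA/1000)) = PA + 120·OAT − 1800 + 0.24·PA = 1.24·PA + 120·OAT − 1800.
So 1.24·PA = 2860 − 120 × (-18) + 1800 = 6820.
PA = 6820 / 1.24 = 5500 ft.

5500 ft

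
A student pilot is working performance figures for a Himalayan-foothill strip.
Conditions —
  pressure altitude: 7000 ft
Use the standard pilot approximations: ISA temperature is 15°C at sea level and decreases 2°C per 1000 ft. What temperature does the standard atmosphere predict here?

1°C

ISA temperature = 15 − 2 × (7000/1000) = 15 − 14 = 1°C.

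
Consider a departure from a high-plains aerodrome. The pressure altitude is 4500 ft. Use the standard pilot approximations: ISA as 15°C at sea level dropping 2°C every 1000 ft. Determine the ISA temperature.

6°C

ISA temperature = 15 − 2 × (4500/1000) = 15 − 9 = 6°C.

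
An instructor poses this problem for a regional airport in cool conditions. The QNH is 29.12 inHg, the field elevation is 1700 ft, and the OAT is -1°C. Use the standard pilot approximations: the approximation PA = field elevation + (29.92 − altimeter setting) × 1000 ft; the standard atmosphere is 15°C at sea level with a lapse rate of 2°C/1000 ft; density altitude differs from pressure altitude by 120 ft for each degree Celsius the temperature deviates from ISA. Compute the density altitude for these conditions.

1180 ft

Pressure altitude = 1700 + (29.92 − 29.12) × 1000 = 1700 + (+800) = 2500 ft.
ISA temperature at 2500 ft = 15 − 2 × (2500/1000) = 10°C.
ISA deviation = -1 − 10 = -11°C.
Density altitude = 2500 + 120 × (-11) = 1180 ft.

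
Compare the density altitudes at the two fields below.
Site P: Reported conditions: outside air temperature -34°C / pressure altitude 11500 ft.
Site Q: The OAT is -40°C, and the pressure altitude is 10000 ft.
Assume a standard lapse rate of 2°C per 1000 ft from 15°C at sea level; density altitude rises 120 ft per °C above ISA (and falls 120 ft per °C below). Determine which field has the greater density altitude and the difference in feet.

Site P by 2580 ft

Site P: ISA temp = -8°C, deviation -26°C, DA = 11500 + 120 × (-26) = 8380 ft.
Site Q: ISA temp = -5°C, deviation -35°C, DA = 10000 + 120 × (-35) = 5800 ft.
Site P is higher by 8380 − 5800 = 2580 ft.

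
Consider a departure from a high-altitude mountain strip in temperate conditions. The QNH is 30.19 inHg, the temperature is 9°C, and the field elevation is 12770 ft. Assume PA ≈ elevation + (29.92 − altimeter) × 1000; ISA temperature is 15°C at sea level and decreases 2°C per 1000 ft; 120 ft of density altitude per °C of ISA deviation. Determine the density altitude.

Pressure altitude = 12770 + (29.92 − 30.19) × 1000 = 12770 + (-270) = 12500 ft.
ISA temperature at 12500 ft = 15 − 2 × (12500/1000) = -10°C.
ISA deviation = 9 − (-10) = +19°C.
Density altitude = 12500 + 120 × (19) = 14780 ft.

14780 ft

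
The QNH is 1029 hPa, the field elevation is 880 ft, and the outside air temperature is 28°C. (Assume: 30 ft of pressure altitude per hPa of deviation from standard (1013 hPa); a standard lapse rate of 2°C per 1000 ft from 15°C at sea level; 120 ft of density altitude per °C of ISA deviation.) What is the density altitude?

Pressure altitude = 880 + (1013 − 1029) × 30 = 880 + (-480) = 400 ft.
ISA temperature at 400 ft = 15 − 2 × (400/1000) = 14.2°C.
ISA deviation = 28 − 14.2 = +13.8°C.
Density altitude = 400 + 120 × (13.8) = 2056 ft.

2056 ft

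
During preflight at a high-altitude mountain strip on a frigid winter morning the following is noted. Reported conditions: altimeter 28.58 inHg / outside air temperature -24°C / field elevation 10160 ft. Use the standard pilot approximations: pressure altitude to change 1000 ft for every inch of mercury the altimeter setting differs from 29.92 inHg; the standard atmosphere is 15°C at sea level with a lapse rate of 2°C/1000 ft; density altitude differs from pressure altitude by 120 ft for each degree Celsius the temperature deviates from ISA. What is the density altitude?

9580 ft

Pressure altitude = 10160 + (29.92 − 28.58) × 1000 = 10160 + (+1340) = 11500 ft.
ISA temperature at 11500 ft = 15 − 2 × (11500/1000) = -8°C.
ISA deviation = -24 − (-8) = -16°C.
Density altitude = 11500 + 120 × (-16) = 9580 ft.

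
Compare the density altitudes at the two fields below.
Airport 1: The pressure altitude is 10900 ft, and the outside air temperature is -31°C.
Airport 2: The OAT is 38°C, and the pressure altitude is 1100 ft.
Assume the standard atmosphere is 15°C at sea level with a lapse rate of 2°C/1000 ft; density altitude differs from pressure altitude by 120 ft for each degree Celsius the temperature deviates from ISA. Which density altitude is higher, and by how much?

Airport 1: ISA temp = -6.8°C, deviation -24.2°C, DA = 10900 + 120 × (-24.2) = 7996 ft.
Airport 2: ISA temp = 12.8°C, deviation +25.2°C, DA = 1100 + 120 × 25.2 = 4124 ft.
Airport 1 is higher by 7996 − 4124 = 3872 ft.

Airport 1 by 3872 ft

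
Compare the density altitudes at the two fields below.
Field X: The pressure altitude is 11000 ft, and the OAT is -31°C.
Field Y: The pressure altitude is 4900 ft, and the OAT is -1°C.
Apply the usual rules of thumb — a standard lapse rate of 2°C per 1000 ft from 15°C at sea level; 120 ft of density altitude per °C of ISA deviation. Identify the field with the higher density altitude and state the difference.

Field X by 3964 ft

Field X: ISA temp = -7°C, deviation -24°C, DA = 11000 + 120 × (-24) = 8120 ft.
Field Y: ISA temp = 5.2°C, deviation -6.2°C, DA = 4900 + 120 × (-6.2) = 4156 ft.
Field X is higher by 8120 − 4156 = 3964 ft.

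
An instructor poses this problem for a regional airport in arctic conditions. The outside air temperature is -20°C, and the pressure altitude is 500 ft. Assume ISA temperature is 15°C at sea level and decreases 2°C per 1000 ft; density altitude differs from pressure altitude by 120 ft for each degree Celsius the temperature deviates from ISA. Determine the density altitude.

ISA temperature at 500 ft = 15 − 2 × (500/1000) = 14°C.
ISA deviation = -20 − 14 = -34°C.
Density altitude = 500 + 120 × (-34) = 500 + (-4080) = -3580 ft.

-3580 ft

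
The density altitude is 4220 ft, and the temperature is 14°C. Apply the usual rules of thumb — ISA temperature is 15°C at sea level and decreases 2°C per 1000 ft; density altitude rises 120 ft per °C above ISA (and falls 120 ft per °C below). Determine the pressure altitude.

DA = PA + 120 × (OAT − (15 − 2·PA/1000)) = PA + 120·OAT − 1800 + 0.24·PA = 1.24·PA + 120·OAT − 1800.
So 1.24·PA = 4220 − 120 × 14 + 1800 = 4340.
PA = 4340 / 1.24 = 3500 ft.

3500 ft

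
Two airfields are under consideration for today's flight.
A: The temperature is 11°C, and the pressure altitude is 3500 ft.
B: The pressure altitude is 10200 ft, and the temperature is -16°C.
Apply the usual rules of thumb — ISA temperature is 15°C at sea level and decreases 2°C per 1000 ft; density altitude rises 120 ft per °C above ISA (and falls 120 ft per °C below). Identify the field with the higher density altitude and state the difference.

B by 5068 ft

A: ISA temp = 8°C, deviation +3°C, DA = 3500 + 120 × 3 = 3860 ft.
B: ISA temp = -5.4°C, deviation -10.6°C, DA = 10200 + 120 × (-10.6) = 8928 ft.
B is higher by 8928 − 3860 = 5068 ft.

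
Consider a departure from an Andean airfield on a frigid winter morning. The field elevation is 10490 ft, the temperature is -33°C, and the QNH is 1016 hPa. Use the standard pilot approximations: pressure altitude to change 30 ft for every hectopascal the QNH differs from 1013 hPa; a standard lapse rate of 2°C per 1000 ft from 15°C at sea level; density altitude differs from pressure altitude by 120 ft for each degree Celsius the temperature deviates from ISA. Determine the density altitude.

Pressure altitude = 10490 + (1013 − 1016) × 30 = 10490 + (-90) = 10400 ft.
ISA temperature at 10400 ft = 15 − 2 × (10400/1000) = -5.8°C.
ISA deviation = -33 − (-5.8) = -27.2°C.
Density altitude = 10400 + 120 × (-27.2) = 7136 ft.

7136 ft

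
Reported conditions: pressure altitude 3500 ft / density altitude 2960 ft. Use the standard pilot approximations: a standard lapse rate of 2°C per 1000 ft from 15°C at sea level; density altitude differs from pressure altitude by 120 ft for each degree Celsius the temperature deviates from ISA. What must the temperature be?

3.5°C

Density altitude − pressure altitude = 2960 − 3500 = -540 ft.
At 120 ft/°C that is an ISA deviation of -540/120 = -4.5°C.
ISA temperature at 3500 ft = 15 − 2 × (3500/1000) = 8°C.
OAT = ISA + deviation = 8 + (-4.5) = 3.5°C.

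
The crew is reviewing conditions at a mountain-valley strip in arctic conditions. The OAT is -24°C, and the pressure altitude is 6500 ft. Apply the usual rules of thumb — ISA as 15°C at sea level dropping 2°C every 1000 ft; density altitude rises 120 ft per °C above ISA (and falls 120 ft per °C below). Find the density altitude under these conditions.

3380 ft

ISA temperature at 6500 ft = 15 − 2 × (6500/1000) = 2°C.
ISA deviation = -24 − 2 = -26°C.
Density altitude = 6500 + 120 × (-26) = 6500 + (-3120) = 3380 ft.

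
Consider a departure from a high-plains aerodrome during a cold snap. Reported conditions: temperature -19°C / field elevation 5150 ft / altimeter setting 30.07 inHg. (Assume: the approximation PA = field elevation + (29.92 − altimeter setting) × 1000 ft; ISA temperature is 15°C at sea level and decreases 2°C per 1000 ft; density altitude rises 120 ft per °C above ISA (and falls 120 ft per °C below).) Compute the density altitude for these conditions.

Pressure altitude = 5150 + (29.92 − 30.07) × 1000 = 5150 + (-150) = 5000 ft.
ISA temperature at 5000 ft = 15 − 2 × (5000/1000) = 5°C.
ISA deviation = -19 − 5 = -24°C.
Density altitude = 5000 + 120 × (-24) = 2120 ft.

2120 ft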